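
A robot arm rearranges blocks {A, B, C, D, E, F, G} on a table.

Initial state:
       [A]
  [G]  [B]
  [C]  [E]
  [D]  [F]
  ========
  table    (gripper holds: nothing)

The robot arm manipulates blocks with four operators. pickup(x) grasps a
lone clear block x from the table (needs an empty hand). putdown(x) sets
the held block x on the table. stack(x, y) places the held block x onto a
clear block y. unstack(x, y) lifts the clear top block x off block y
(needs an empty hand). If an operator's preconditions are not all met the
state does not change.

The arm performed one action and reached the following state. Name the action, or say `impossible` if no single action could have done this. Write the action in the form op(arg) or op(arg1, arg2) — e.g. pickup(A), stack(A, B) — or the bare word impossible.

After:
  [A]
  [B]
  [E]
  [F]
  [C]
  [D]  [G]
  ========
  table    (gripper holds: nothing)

impossible

target: towers=[D/C/F/E/B/A; G] holding=-
     unstack(G, C) → towers=[D/C; F/E/B/A] holding=G
     unstack(A, B) → towers=[D/C/G; F/E/B] holding=A
none of the 2 applicable actions match → impossible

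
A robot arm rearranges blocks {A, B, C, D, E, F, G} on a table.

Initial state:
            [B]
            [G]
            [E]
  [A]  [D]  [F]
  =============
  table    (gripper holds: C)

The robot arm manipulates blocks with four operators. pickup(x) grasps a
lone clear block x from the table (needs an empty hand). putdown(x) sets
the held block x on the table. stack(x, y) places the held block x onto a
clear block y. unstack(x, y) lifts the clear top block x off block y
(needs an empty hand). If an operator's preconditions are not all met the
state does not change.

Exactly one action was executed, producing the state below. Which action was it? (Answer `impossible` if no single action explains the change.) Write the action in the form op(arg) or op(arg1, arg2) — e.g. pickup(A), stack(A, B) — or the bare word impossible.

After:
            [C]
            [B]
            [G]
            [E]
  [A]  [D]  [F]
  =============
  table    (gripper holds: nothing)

target: towers=[A; D; F/E/G/B/C] holding=-
        putdown(C) → towers=[A; C; D; F/E/G/B] holding=-
       stack(C, B) → towers=[A; D; F/E/G/B/C] holding=-  ← match
       stack(C, D) → towers=[A; D/C; F/E/G/B] holding=-
       stack(C, A) → towers=[A/C; D; F/E/G/B] holding=-

stack(C, B)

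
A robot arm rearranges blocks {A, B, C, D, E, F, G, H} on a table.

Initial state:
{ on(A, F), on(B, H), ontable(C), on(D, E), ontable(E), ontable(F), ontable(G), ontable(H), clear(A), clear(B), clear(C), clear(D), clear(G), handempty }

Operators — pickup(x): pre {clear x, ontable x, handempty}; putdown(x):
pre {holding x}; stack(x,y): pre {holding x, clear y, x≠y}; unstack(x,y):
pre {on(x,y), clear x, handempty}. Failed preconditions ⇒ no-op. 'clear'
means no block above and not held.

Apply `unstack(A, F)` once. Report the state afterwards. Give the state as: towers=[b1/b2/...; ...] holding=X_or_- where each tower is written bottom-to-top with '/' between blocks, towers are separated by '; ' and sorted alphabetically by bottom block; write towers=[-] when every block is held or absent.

towers=[C; E/D; F; G; H/B] holding=A

before: towers=[C; E/D; F/A; G; H/B] holding=-
pre[unstack(A, F)]: on(A,F) ok, clear(A) ok, handempty ok
all met → apply unstack(A, F)
after:  towers=[C; E/D; F; G; H/B] holding=A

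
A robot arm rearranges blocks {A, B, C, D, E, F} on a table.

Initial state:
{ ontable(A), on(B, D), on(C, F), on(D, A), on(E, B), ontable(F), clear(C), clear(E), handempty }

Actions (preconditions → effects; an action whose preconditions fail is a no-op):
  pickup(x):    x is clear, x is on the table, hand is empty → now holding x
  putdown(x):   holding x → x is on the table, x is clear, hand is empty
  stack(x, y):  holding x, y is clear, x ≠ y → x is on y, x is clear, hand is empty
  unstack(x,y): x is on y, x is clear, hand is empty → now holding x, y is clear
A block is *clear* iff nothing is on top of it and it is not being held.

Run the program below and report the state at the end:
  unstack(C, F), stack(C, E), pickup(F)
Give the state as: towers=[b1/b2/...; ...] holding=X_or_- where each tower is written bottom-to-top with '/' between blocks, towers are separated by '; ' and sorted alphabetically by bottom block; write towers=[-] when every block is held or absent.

step 1 (unstack(C, F)): towers=[A/D/B/E; F] holding=C
step 2 (stack(C, E)): towers=[A/D/B/E/C; F] holding=-
step 3 (pickup(F)): towers=[A/D/B/E/C] holding=F

towers=[A/D/B/E/C] holding=F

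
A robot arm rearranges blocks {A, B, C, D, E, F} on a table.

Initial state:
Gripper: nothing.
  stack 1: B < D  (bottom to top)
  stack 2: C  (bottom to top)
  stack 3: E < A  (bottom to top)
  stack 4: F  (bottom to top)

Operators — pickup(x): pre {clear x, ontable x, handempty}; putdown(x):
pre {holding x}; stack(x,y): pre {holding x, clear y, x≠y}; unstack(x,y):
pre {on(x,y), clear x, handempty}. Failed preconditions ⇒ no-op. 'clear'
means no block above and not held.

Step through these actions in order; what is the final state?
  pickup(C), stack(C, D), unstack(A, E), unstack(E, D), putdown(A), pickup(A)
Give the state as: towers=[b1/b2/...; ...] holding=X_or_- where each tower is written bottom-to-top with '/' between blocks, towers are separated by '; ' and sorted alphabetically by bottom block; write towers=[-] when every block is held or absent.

step 1 (pickup(C)): towers=[B/D; E/A; F] holding=C
step 2 (stack(C, D)): towers=[B/D/C; E/A; F] holding=-
step 3 (unstack(A, E)): towers=[B/D/C; E; F] holding=A
step 4 (unstack(E, D)) [no-op]: towers=[B/D/C; E; F] holding=A
step 5 (putdown(A)): towers=[A; B/D/C; E; F] holding=-
step 6 (pickup(A)): towers=[B/D/C; E; F] holding=A

towers=[B/D/C; E; F] holding=A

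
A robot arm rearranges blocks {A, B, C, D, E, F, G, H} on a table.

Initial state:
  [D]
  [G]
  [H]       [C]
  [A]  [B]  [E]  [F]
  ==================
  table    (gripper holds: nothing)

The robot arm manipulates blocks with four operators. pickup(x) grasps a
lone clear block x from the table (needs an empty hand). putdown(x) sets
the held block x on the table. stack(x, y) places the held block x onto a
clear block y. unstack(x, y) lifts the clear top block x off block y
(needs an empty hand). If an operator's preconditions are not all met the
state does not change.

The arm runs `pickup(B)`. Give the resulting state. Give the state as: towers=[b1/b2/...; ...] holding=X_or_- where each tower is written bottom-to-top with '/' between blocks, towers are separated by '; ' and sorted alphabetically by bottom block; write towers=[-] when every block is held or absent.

towers=[A/H/G/D; E/C; F] holding=B

before: towers=[A/H/G/D; B; E/C; F] holding=-
pre[pickup(B)]: clear(B) ok, ontable(B) ok, handempty ok
all met → apply pickup(B)
after:  towers=[A/H/G/D; E/C; F] holding=B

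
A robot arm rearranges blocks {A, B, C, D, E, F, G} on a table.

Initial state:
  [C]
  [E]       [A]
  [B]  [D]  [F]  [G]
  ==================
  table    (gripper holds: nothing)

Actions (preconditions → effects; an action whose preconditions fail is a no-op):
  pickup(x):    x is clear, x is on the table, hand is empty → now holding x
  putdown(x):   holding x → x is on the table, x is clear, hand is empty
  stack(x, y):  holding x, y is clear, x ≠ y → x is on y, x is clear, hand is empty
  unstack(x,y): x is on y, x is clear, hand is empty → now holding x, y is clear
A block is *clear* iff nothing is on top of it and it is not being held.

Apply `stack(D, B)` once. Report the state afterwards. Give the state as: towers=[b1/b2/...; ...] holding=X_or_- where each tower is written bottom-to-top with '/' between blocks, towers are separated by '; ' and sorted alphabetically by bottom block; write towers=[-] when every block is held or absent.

towers=[B/E/C; D; F/A; G] holding=-

before: towers=[B/E/C; D; F/A; G] holding=-
pre[stack(D, B)]: holding(D) fail, clear(B) fail, D≠B ok
holding(D), clear(B) unmet → stack(D, B) is a no-op
after:  towers=[B/E/C; D; F/A; G] holding=-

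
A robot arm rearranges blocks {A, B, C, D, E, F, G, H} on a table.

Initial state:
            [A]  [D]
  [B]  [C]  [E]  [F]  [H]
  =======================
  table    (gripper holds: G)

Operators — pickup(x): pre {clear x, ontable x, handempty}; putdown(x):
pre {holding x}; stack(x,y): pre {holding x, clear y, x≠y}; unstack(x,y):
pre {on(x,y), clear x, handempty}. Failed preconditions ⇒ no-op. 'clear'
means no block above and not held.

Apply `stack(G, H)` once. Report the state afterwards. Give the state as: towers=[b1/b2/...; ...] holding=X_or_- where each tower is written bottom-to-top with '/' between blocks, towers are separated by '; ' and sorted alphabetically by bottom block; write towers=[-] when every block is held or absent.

before: towers=[B; C; E/A; F/D; H] holding=G
pre[stack(G, H)]: holding(G) ok, clear(H) ok, G≠H ok
all met → apply stack(G, H)
after:  towers=[B; C; E/A; F/D; H/G] holding=-

towers=[B; C; E/A; F/D; H/G] holding=-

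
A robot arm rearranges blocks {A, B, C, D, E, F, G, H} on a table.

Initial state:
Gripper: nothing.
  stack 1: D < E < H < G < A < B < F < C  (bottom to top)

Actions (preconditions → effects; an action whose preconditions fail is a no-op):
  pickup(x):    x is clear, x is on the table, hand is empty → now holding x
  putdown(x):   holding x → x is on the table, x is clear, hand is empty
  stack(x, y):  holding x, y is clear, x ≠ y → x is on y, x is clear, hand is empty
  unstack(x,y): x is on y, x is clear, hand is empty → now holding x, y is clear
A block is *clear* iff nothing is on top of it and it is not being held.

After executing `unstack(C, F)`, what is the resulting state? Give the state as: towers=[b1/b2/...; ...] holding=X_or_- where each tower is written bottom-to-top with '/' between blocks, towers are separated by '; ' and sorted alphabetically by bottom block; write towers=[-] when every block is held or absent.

before: towers=[D/E/H/G/A/B/F/C] holding=-
pre[unstack(C, F)]: on(C,F) yes, clear(C) yes, handempty yes
all met → apply unstack(C, F)
after:  towers=[D/E/H/G/A/B/F] holding=C

towers=[D/E/H/G/A/B/F] holding=C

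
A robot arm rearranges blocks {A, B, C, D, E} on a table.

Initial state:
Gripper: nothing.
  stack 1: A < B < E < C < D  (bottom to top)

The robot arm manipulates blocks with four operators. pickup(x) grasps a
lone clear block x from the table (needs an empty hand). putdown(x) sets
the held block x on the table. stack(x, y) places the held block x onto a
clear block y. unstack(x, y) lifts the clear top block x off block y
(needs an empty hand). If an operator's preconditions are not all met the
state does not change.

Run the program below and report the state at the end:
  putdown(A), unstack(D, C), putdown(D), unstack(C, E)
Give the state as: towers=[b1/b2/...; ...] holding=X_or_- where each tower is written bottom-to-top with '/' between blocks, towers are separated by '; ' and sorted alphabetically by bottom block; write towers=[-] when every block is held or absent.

towers=[A/B/E; D] holding=C

step 1 (putdown(A)) [no-op]: towers=[A/B/E/C/D] holding=-
step 2 (unstack(D, C)): towers=[A/B/E/C] holding=D
step 3 (putdown(D)): towers=[A/B/E/C; D] holding=-
step 4 (unstack(C, E)): towers=[A/B/E; D] holding=C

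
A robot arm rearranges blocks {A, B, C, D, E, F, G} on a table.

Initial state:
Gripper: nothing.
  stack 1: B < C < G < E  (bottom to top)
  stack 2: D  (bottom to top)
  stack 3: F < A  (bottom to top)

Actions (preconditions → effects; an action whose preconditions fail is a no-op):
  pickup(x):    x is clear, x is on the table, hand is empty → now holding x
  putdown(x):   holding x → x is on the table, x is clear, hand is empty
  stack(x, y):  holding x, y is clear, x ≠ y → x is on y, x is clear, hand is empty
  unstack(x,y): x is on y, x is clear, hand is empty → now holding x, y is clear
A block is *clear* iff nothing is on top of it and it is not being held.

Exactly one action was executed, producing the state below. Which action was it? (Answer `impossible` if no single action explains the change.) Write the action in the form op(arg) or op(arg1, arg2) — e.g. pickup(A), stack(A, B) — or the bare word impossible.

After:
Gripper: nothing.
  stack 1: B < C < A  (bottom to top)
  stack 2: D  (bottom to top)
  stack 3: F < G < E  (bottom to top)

target: towers=[B/C/A; D; F/G/E] holding=-
         pickup(D) → towers=[B/C/G/E; F/A] holding=D
     unstack(A, F) → towers=[B/C/G/E; D; F] holding=A
     unstack(E, G) → towers=[B/C/G; D; F/A] holding=E
none of the 3 applicable actions match → impossible

impossible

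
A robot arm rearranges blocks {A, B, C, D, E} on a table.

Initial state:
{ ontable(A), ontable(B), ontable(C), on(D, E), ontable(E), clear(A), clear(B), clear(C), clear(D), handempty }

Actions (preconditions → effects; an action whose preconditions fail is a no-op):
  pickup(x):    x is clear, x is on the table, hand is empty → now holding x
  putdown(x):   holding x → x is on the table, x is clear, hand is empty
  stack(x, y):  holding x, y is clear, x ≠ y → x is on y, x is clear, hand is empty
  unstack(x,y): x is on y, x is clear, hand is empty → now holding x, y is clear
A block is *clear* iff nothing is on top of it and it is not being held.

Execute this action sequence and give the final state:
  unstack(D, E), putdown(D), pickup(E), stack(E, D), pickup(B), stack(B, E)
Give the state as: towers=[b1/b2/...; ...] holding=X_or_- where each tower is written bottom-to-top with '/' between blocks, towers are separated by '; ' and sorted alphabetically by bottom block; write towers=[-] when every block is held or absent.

towers=[A; C; D/E/B] holding=-

step 1 (unstack(D, E)): towers=[A; B; C; E] holding=D
step 2 (putdown(D)): towers=[A; B; C; D; E] holding=-
step 3 (pickup(E)): towers=[A; B; C; D] holding=E
step 4 (stack(E, D)): towers=[A; B; C; D/E] holding=-
step 5 (pickup(B)): towers=[A; C; D/E] holding=B
step 6 (stack(B, E)): towers=[A; C; D/E/B] holding=-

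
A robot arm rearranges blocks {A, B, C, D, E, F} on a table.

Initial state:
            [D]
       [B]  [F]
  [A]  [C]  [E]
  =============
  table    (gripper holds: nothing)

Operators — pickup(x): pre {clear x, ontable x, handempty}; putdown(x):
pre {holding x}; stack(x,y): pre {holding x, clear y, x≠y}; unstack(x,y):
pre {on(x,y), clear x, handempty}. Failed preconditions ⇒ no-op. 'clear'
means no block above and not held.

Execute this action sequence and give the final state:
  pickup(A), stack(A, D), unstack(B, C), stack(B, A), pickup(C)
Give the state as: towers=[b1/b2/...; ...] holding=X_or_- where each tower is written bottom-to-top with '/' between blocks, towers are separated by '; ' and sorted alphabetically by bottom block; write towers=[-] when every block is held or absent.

towers=[E/F/D/A/B] holding=C

step 1 (pickup(A)): towers=[C/B; E/F/D] holding=A
step 2 (stack(A, D)): towers=[C/B; E/F/D/A] holding=-
step 3 (unstack(B, C)): towers=[C; E/F/D/A] holding=B
step 4 (stack(B, A)): towers=[C; E/F/D/A/B] holding=-
step 5 (pickup(C)): towers=[E/F/D/A/B] holding=C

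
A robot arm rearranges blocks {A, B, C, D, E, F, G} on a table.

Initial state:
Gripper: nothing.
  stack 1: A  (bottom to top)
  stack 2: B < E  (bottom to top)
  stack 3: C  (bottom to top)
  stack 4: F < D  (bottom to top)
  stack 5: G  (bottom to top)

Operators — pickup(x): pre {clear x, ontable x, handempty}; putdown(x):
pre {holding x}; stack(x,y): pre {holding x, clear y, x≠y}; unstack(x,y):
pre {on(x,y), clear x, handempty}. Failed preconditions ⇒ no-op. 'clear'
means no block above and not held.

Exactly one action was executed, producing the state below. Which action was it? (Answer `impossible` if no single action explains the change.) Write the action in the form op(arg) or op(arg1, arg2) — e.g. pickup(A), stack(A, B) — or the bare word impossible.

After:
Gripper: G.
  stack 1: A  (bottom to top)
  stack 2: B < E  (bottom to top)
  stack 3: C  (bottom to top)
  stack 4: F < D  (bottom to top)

target: towers=[A; B/E; C; F/D] holding=G
         pickup(G) → towers=[A; B/E; C; F/D] holding=G  ← match
     unstack(D, F) → towers=[A; B/E; C; F; G] holding=D
         pickup(A) → towers=[B/E; C; F/D; G] holding=A
     unstack(E, B) → towers=[A; B; C; F/D; G] holding=E
         pickup(C) → towers=[A; B/E; F/D; G] holding=C

pickup(G)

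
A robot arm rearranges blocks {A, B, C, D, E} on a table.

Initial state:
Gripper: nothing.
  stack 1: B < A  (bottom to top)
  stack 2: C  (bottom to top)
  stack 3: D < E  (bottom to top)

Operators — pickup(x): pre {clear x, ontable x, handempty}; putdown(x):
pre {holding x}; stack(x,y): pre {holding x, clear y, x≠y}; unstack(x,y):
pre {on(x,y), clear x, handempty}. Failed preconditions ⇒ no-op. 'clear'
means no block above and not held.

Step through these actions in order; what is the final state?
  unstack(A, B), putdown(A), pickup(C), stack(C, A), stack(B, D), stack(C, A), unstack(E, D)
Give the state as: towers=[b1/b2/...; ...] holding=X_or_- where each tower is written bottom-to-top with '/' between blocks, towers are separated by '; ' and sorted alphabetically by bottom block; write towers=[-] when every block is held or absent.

towers=[A/C; B; D] holding=E

step 1 (unstack(A, B)): towers=[B; C; D/E] holding=A
step 2 (putdown(A)): towers=[A; B; C; D/E] holding=-
step 3 (pickup(C)): towers=[A; B; D/E] holding=C
step 4 (stack(C, A)): towers=[A/C; B; D/E] holding=-
step 5 (stack(B, D)) [no-op]: towers=[A/C; B; D/E] holding=-
step 6 (stack(C, A)) [no-op]: towers=[A/C; B; D/E] holding=-
step 7 (unstack(E, D)): towers=[A/C; B; D] holding=E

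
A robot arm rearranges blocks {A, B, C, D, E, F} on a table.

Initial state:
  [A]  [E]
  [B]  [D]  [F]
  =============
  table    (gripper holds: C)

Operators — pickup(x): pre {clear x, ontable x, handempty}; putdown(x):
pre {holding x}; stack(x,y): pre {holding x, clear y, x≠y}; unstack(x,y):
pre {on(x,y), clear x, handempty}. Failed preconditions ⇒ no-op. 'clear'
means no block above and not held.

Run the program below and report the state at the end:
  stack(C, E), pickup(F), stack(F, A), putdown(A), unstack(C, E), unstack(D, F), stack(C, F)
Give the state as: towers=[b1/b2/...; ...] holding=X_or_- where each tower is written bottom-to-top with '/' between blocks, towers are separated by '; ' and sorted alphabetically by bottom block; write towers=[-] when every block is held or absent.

towers=[B/A/F/C; D/E] holding=-

step 1 (stack(C, E)): towers=[B/A; D/E/C; F] holding=-
step 2 (pickup(F)): towers=[B/A; D/E/C] holding=F
step 3 (stack(F, A)): towers=[B/A/F; D/E/C] holding=-
step 4 (putdown(A)) [no-op]: towers=[B/A/F; D/E/C] holding=-
step 5 (unstack(C, E)): towers=[B/A/F; D/E] holding=C
step 6 (unstack(D, F)) [no-op]: towers=[B/A/F; D/E] holding=C
step 7 (stack(C, F)): towers=[B/A/F/C; D/E] holding=-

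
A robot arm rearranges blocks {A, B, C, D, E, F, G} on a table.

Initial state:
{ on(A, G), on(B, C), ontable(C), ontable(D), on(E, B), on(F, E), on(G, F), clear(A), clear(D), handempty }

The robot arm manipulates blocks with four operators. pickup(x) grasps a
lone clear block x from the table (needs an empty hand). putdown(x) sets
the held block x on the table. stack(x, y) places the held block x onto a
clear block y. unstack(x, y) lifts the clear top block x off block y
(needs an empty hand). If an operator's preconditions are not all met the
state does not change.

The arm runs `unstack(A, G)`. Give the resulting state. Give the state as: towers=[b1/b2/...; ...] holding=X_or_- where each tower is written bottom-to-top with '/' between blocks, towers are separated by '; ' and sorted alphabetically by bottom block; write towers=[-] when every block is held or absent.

before: towers=[C/B/E/F/G/A; D] holding=-
pre[unstack(A, G)]: on(A,G) yes, clear(A) yes, handempty yes
all met → apply unstack(A, G)
after:  towers=[C/B/E/F/G; D] holding=A

towers=[C/B/E/F/G; D] holding=A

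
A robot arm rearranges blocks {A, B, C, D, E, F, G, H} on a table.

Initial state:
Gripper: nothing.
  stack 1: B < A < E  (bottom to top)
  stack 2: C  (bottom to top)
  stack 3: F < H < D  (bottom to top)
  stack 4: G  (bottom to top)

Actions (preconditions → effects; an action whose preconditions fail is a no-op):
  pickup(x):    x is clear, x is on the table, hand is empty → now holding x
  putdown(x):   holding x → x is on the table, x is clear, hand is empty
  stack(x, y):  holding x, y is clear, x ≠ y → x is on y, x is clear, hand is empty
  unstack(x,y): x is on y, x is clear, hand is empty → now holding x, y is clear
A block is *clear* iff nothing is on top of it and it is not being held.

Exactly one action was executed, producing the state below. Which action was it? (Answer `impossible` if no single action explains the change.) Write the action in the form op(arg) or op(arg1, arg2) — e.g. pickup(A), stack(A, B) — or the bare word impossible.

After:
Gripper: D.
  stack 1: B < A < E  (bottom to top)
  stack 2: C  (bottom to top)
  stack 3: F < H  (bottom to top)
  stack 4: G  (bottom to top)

unstack(D, H)

target: towers=[B/A/E; C; F/H; G] holding=D
         pickup(G) → towers=[B/A/E; C; F/H/D] holding=G
     unstack(E, A) → towers=[B/A; C; F/H/D; G] holding=E
     unstack(D, H) → towers=[B/A/E; C; F/H; G] holding=D  ← match
         pickup(C) → towers=[B/A/E; F/H/D; G] holding=C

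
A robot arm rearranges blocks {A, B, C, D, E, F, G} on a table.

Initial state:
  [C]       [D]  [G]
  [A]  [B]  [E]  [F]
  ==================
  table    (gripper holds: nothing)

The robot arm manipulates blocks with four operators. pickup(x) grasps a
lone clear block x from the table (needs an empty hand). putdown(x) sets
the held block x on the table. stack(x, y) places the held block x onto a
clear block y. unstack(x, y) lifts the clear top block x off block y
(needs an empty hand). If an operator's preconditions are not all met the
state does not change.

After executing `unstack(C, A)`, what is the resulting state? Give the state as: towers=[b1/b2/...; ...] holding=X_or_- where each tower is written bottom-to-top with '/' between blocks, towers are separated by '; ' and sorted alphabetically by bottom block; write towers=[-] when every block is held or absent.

towers=[A; B; E/D; F/G] holding=C

before: towers=[A/C; B; E/D; F/G] holding=-
pre[unstack(C, A)]: on(C,A) yes, clear(C) yes, handempty yes
all met → apply unstack(C, A)
after:  towers=[A; B; E/D; F/G] holding=C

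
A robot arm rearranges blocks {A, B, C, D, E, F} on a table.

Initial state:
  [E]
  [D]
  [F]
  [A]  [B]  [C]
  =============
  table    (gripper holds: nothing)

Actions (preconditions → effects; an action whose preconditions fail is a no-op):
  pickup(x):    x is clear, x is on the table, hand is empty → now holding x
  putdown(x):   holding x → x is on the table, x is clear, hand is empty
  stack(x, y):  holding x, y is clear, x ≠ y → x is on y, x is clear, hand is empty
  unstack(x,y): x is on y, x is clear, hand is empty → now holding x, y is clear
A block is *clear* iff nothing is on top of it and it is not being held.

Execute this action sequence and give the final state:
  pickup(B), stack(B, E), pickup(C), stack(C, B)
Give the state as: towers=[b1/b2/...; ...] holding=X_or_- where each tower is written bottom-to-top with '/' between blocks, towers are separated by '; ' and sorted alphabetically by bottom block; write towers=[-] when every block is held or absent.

step 1 (pickup(B)): towers=[A/F/D/E; C] holding=B
step 2 (stack(B, E)): towers=[A/F/D/E/B; C] holding=-
step 3 (pickup(C)): towers=[A/F/D/E/B] holding=C
step 4 (stack(C, B)): towers=[A/F/D/E/B/C] holding=-

towers=[A/F/D/E/B/C] holding=-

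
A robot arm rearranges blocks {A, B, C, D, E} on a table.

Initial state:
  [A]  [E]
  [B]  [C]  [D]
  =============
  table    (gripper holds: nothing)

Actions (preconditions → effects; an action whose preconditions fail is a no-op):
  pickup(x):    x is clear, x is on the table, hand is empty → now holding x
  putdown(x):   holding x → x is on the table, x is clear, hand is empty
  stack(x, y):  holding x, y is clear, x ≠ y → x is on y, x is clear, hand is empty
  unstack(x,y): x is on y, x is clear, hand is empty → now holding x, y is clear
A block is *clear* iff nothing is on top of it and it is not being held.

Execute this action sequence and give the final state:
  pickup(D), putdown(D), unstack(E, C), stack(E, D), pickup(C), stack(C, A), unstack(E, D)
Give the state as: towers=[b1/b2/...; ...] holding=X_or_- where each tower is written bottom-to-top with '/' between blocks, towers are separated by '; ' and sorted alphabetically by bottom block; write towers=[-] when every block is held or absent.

towers=[B/A/C; D] holding=E

step 1 (pickup(D)): towers=[B/A; C/E] holding=D
step 2 (putdown(D)): towers=[B/A; C/E; D] holding=-
step 3 (unstack(E, C)): towers=[B/A; C; D] holding=E
step 4 (stack(E, D)): towers=[B/A; C; D/E] holding=-
step 5 (pickup(C)): towers=[B/A; D/E] holding=C
step 6 (stack(C, A)): towers=[B/A/C; D/E] holding=-
step 7 (unstack(E, D)): towers=[B/A/C; D] holding=E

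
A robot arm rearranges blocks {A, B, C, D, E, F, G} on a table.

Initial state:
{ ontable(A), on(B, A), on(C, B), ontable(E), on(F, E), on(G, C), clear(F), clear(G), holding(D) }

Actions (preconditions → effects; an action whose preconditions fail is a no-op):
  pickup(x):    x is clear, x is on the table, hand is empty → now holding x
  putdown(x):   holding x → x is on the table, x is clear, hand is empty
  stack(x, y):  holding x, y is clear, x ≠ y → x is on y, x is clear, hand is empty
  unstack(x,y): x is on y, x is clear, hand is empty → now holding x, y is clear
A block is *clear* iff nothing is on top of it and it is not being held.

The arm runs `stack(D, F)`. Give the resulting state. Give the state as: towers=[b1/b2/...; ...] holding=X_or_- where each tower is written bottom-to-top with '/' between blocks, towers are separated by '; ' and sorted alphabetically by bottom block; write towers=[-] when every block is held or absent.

before: towers=[A/B/C/G; E/F] holding=D
pre[stack(D, F)]: holding(D) yes, clear(F) yes, D≠F yes
all met → apply stack(D, F)
after:  towers=[A/B/C/G; E/F/D] holding=-

towers=[A/B/C/G; E/F/D] holding=-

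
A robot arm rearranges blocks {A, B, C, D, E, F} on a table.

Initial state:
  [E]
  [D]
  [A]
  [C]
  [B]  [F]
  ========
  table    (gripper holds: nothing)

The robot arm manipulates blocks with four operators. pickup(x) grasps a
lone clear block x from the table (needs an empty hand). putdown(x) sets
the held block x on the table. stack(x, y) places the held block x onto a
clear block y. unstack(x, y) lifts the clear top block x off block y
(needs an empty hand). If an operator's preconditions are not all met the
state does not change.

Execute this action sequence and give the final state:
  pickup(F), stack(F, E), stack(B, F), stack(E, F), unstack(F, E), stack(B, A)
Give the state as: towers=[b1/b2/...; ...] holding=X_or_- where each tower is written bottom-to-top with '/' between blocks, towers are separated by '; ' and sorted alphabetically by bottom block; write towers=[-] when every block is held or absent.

towers=[B/C/A/D/E] holding=F

step 1 (pickup(F)): towers=[B/C/A/D/E] holding=F
step 2 (stack(F, E)): towers=[B/C/A/D/E/F] holding=-
step 3 (stack(B, F)) [no-op]: towers=[B/C/A/D/E/F] holding=-
step 4 (stack(E, F)) [no-op]: towers=[B/C/A/D/E/F] holding=-
step 5 (unstack(F, E)): towers=[B/C/A/D/E] holding=F
step 6 (stack(B, A)) [no-op]: towers=[B/C/A/D/E] holding=F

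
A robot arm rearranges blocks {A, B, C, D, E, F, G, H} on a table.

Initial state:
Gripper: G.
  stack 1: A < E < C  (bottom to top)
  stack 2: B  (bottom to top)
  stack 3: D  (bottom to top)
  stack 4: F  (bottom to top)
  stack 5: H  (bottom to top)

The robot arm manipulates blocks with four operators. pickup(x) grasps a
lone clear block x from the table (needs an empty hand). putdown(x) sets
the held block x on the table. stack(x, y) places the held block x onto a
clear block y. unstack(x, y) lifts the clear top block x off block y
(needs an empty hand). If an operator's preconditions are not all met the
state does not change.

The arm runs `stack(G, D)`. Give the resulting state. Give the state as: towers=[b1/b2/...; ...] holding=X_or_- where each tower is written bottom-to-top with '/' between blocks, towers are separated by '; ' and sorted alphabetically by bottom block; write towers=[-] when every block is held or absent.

towers=[A/E/C; B; D/G; F; H] holding=-

before: towers=[A/E/C; B; D; F; H] holding=G
pre[stack(G, D)]: holding(G) ✓, clear(D) ✓, G≠D ✓
all met → apply stack(G, D)
after:  towers=[A/E/C; B; D/G; F; H] holding=-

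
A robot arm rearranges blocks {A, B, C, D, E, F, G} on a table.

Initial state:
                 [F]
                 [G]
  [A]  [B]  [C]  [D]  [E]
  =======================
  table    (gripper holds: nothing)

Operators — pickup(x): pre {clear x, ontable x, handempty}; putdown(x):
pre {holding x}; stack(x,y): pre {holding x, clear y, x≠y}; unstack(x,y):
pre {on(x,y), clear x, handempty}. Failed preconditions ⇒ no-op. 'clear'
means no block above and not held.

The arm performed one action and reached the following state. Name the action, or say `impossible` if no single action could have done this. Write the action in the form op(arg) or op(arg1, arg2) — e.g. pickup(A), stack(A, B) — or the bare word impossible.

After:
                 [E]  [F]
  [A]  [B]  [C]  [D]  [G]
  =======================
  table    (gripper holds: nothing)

impossible

target: towers=[A; B; C; D/E; G/F] holding=-
         pickup(B) → towers=[A; C; D/G/F; E] holding=B
     unstack(F, G) → towers=[A; B; C; D/G; E] holding=F
         pickup(A) → towers=[B; C; D/G/F; E] holding=A
         pickup(E) → towers=[A; B; C; D/G/F] holding=E
         pickup(C) → towers=[A; B; D/G/F; E] holding=C
none of the 5 applicable actions match → impossible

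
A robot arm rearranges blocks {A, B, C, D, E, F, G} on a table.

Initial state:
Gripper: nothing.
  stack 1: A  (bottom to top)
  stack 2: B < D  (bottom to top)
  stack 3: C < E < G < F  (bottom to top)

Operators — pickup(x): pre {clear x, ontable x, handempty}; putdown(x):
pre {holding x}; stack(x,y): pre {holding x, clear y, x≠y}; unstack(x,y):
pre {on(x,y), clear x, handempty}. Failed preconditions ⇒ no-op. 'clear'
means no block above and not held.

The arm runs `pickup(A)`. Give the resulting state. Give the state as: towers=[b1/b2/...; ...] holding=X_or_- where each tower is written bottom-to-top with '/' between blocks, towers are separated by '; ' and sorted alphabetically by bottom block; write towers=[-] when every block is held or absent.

towers=[B/D; C/E/G/F] holding=A

before: towers=[A; B/D; C/E/G/F] holding=-
pre[pickup(A)]: clear(A) ok, ontable(A) ok, handempty ok
all met → apply pickup(A)
after:  towers=[B/D; C/E/G/F] holding=A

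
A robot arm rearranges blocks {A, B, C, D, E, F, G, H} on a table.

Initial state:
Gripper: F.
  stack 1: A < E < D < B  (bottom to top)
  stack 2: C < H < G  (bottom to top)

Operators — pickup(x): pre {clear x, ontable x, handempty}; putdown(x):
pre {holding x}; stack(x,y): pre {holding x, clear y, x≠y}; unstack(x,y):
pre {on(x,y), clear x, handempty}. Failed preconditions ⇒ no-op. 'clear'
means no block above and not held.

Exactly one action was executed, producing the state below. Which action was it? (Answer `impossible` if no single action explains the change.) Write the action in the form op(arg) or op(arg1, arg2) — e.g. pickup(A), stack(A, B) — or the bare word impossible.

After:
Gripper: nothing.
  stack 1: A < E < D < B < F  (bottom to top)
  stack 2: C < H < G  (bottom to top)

target: towers=[A/E/D/B/F; C/H/G] holding=-
        putdown(F) → towers=[A/E/D/B; C/H/G; F] holding=-
       stack(F, G) → towers=[A/E/D/B; C/H/G/F] holding=-
       stack(F, B) → towers=[A/E/D/B/F; C/H/G] holding=-  ← match

stack(F, B)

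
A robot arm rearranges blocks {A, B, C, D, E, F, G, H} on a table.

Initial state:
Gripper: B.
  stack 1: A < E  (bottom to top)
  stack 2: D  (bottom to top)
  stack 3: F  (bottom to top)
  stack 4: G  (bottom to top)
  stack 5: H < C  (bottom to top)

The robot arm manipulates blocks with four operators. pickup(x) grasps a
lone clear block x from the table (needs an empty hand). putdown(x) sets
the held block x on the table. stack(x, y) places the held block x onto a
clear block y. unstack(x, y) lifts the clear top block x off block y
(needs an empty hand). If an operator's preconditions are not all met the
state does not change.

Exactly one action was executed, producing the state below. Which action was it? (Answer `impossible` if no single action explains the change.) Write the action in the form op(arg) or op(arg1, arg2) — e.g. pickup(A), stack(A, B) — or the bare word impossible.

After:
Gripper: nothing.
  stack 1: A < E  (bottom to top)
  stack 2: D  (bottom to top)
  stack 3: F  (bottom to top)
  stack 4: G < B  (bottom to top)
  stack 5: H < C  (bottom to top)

stack(B, G)

target: towers=[A/E; D; F; G/B; H/C] holding=-
        putdown(B) → towers=[A/E; B; D; F; G; H/C] holding=-
       stack(B, G) → towers=[A/E; D; F; G/B; H/C] holding=-  ← match
       stack(B, E) → towers=[A/E/B; D; F; G; H/C] holding=-
       stack(B, F) → towers=[A/E; D; F/B; G; H/C] holding=-
       stack(B, D) → towers=[A/E; D/B; F; G; H/C] holding=-
       stack(B, C) → towers=[A/E; D; F; G; H/C/B] holding=-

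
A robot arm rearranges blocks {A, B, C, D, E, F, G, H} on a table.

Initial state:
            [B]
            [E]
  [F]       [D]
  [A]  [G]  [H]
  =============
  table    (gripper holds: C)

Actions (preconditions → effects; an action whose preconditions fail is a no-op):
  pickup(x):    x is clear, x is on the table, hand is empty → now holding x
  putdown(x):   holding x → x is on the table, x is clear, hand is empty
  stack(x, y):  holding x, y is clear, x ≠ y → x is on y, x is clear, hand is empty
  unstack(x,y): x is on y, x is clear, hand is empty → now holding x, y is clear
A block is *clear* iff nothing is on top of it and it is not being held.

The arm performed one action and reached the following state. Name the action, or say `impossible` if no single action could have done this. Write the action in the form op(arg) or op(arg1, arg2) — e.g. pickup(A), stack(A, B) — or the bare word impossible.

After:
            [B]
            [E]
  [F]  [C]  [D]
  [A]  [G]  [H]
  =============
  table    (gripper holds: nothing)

target: towers=[A/F; G/C; H/D/E/B] holding=-
        putdown(C) → towers=[A/F; C; G; H/D/E/B] holding=-
       stack(C, G) → towers=[A/F; G/C; H/D/E/B] holding=-  ← match
       stack(C, B) → towers=[A/F; G; H/D/E/B/C] holding=-
       stack(C, F) → towers=[A/F/C; G; H/D/E/B] holding=-

stack(C, G)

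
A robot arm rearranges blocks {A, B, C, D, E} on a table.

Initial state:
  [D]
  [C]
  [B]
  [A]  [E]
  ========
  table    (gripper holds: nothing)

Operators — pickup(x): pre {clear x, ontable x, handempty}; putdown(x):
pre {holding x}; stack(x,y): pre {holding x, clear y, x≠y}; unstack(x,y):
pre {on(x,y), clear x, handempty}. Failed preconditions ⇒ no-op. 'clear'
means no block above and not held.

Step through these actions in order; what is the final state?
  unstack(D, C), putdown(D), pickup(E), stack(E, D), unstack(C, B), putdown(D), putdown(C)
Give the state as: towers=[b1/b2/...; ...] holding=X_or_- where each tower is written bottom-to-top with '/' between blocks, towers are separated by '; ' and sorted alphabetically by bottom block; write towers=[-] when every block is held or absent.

step 1 (unstack(D, C)): towers=[A/B/C; E] holding=D
step 2 (putdown(D)): towers=[A/B/C; D; E] holding=-
step 3 (pickup(E)): towers=[A/B/C; D] holding=E
step 4 (stack(E, D)): towers=[A/B/C; D/E] holding=-
step 5 (unstack(C, B)): towers=[A/B; D/E] holding=C
step 6 (putdown(D)) [no-op]: towers=[A/B; D/E] holding=C
step 7 (putdown(C)): towers=[A/B; C; D/E] holding=-

towers=[A/B; C; D/E] holding=-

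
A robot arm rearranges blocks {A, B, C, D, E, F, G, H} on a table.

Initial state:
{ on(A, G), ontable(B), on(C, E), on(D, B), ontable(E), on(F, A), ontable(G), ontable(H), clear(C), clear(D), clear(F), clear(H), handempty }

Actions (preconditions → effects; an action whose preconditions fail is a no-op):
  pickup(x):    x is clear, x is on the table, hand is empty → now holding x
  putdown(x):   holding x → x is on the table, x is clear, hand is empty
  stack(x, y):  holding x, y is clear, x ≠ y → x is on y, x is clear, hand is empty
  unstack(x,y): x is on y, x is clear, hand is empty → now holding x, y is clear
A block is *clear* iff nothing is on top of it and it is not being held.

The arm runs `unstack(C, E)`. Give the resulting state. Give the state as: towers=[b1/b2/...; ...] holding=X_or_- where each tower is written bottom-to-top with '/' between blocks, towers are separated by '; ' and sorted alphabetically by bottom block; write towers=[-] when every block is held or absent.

towers=[B/D; E; G/A/F; H] holding=C

before: towers=[B/D; E/C; G/A/F; H] holding=-
pre[unstack(C, E)]: on(C,E) ✓, clear(C) ✓, handempty ✓
all met → apply unstack(C, E)
after:  towers=[B/D; E; G/A/F; H] holding=C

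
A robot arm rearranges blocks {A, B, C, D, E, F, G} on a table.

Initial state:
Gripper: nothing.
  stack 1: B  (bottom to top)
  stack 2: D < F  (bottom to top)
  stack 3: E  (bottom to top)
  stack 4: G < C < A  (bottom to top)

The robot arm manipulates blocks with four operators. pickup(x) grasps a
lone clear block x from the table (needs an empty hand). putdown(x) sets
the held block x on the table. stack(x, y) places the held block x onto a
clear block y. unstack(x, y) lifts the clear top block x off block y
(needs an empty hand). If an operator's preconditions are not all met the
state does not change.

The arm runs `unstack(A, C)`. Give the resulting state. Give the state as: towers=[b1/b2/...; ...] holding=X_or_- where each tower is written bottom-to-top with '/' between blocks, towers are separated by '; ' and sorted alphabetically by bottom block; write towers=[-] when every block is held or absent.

towers=[B; D/F; E; G/C] holding=A

before: towers=[B; D/F; E; G/C/A] holding=-
pre[unstack(A, C)]: on(A,C) ok, clear(A) ok, handempty ok
all met → apply unstack(A, C)
after:  towers=[B; D/F; E; G/C] holding=A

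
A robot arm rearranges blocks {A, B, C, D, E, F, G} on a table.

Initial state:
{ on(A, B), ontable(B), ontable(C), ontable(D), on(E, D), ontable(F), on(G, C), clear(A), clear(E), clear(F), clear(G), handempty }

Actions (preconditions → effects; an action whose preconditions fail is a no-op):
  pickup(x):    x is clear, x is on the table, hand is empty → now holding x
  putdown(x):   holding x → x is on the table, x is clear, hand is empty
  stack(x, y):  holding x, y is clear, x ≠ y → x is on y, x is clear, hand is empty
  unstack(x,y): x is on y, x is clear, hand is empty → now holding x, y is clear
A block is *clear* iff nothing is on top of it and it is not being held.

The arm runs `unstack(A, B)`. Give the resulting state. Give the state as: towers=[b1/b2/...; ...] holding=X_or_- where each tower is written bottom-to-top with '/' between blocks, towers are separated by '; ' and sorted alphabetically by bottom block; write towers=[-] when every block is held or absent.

before: towers=[B/A; C/G; D/E; F] holding=-
pre[unstack(A, B)]: on(A,B) ✓, clear(A) ✓, handempty ✓
all met → apply unstack(A, B)
after:  towers=[B; C/G; D/E; F] holding=A

towers=[B; C/G; D/E; F] holding=A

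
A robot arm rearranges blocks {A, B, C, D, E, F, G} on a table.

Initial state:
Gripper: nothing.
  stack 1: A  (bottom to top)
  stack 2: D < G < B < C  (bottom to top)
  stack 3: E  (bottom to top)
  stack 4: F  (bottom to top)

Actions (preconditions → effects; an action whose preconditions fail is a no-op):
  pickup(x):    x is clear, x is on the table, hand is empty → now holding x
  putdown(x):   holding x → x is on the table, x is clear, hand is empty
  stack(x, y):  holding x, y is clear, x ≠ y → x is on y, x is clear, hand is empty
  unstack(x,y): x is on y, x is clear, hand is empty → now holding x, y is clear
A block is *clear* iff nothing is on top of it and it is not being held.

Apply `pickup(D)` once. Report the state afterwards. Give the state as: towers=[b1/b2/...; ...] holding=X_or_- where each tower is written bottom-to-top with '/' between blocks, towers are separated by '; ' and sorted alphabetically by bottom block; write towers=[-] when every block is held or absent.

towers=[A; D/G/B/C; E; F] holding=-

before: towers=[A; D/G/B/C; E; F] holding=-
pre[pickup(D)]: clear(D) ✗, ontable(D) ✓, handempty ✓
clear(D) unmet → pickup(D) is a no-op
after:  towers=[A; D/G/B/C; E; F] holding=-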